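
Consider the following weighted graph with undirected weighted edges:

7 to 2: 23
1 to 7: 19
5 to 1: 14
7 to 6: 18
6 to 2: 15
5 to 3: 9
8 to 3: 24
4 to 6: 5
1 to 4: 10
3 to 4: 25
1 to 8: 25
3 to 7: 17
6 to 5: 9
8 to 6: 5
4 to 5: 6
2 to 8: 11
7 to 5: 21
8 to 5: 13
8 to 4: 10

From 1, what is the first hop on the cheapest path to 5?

Candidate routes:
1–5: 14 = 14
1–4–6–5: 10+5+9 = 24
1–4–5: 10+6 = 16
Cheapest is 1–5 at 14.
So from 1 the first move is to 5.

5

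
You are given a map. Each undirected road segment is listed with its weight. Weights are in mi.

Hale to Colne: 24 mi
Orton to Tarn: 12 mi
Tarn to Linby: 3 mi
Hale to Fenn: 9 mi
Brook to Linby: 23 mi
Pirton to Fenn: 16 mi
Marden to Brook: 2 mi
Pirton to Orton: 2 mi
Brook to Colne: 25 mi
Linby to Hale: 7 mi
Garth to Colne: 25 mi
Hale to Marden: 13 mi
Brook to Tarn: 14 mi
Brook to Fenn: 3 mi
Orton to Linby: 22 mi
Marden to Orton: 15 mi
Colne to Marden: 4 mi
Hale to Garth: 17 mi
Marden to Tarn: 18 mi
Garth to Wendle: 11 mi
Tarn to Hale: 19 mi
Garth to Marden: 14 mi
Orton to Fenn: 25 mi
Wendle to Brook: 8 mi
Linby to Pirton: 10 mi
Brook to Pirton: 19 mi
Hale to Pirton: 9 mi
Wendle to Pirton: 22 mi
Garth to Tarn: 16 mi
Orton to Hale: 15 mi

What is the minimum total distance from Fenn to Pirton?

16 mi

Shortest distances from Fenn:
Fenn: 0
Brook: 3  (via Fenn)
Marden: 5  (via Brook)
Colne: 9  (via Marden)
Hale: 9  (via Fenn)
Wendle: 11  (via Brook)
Pirton: 16  (via Fenn)
Shortest route: Fenn → Pirton = 16 mi.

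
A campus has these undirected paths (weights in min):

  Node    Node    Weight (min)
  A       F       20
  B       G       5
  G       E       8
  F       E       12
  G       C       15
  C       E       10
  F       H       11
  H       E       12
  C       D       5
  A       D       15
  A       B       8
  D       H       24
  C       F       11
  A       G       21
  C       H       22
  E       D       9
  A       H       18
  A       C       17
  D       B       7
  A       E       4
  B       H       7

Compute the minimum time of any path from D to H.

Compare a few routes:
D - E - H: 9+12 = 21
D - B - H: 7+7 = 14
The minimum is 14 min via D - B - H.

14 min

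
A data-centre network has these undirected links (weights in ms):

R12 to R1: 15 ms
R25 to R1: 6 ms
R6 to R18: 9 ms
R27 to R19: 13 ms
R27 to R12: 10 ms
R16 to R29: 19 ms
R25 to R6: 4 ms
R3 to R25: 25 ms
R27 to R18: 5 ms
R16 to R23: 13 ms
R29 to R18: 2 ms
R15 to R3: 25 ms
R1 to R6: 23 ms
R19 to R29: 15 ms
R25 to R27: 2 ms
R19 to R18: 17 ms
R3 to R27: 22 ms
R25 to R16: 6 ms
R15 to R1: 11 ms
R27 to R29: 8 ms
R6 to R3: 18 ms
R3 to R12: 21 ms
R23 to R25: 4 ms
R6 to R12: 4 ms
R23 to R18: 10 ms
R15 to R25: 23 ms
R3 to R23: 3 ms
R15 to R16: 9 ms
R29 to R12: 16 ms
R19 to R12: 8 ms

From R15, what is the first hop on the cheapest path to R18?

R16

Compare a few routes:
R15 - R16 - R25 - R27 - R29 - R18: 9+6+2+8+2 = 27
R15 - R1 - R25 - R27 - R18: 11+6+2+5 = 24
R15 - R16 - R25 - R27 - R18: 9+6+2+5 = 22
The minimum is 22 ms via R15 - R16 - R25 - R27 - R18.
So from R15 the first move is to R16.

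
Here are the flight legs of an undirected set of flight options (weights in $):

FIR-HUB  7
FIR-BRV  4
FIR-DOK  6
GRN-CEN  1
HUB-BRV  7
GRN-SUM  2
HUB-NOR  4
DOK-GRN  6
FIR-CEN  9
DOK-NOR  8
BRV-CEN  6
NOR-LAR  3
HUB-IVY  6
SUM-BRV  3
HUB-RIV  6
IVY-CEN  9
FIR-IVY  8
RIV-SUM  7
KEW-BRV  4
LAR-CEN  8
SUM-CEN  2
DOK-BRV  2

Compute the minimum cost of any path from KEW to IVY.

$16

Running Dijkstra from KEW:
KEW: 0
BRV: 4  (via KEW)
DOK: 6  (via BRV)
SUM: 7  (via BRV)
FIR: 8  (via BRV)
GRN: 9  (via SUM)
CEN: 9  (via SUM)
HUB: 11  (via BRV)
RIV: 14  (via SUM)
NOR: 14  (via DOK)
IVY: 16  (via FIR)
Shortest route: KEW–BRV–FIR–IVY = $16.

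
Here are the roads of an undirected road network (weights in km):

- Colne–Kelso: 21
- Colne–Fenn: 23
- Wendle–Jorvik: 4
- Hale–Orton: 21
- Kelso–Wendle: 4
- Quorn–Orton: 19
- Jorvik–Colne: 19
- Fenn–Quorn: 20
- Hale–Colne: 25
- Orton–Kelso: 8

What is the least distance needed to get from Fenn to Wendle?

Candidate routes:
Fenn → Colne → Jorvik → Wendle: 23+19+4 = 46
Fenn → Colne → Kelso → Wendle: 23+21+4 = 48
Cheapest is Fenn → Colne → Jorvik → Wendle at 46 km.

46 km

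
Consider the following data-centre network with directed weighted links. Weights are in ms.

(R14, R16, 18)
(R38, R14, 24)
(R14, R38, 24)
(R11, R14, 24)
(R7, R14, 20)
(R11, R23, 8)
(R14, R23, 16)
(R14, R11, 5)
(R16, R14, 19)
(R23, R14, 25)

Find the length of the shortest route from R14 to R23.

13 ms

Enumerating some paths:
R14 - R23: 16 = 16
R14 - R11 - R23: 5+8 = 13
Cheapest is R14 - R11 - R23 at 13 ms.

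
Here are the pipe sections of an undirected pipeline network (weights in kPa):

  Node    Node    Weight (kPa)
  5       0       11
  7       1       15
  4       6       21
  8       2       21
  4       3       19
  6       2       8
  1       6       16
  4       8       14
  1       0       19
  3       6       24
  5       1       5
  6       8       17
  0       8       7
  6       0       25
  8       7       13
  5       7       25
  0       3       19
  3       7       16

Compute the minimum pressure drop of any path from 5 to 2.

Enumerating some paths:
5–0–6–2: 11+25+8 = 44
5–0–8–6–2: 11+7+17+8 = 43
5–0–8–2: 11+7+21 = 39
5–1–6–2: 5+16+8 = 29
The minimum is 29 kPa via 5–1–6–2.

29 kPa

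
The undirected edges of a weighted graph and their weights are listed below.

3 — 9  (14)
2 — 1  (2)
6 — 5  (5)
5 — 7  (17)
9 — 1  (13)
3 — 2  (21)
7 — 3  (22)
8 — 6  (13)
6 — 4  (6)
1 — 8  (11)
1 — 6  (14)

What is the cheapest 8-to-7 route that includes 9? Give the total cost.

60

Best 8 to 9: 8 → 1 → 9 costing 24
Best 9 to 7: 9 → 3 → 7 costing 36
Total via 9: 24 + 36 = 60.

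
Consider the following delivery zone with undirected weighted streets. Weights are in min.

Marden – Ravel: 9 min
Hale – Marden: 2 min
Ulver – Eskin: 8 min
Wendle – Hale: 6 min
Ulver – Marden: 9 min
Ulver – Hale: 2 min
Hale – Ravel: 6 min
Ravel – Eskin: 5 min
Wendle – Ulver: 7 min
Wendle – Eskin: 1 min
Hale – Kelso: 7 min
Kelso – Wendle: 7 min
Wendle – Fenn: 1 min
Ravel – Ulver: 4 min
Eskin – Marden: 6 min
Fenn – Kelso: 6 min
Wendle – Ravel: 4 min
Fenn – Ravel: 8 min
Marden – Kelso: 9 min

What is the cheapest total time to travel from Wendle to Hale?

6 min

Settle nodes by increasing distance from Wendle:
Wendle: 0
Eskin: 1  (via Wendle)
Fenn: 1  (via Wendle)
Ravel: 4  (via Wendle)
Hale: 6  (via Wendle)
Shortest route: Wendle → Hale = 6 min.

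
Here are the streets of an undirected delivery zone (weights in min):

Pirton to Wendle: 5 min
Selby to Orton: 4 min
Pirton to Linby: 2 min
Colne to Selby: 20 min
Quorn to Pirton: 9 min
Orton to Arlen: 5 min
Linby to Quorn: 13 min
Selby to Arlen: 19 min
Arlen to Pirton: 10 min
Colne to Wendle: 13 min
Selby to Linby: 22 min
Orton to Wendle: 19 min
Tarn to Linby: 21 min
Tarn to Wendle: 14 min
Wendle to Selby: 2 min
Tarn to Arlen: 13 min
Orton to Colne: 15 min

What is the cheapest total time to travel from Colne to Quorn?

Enumerating some paths:
Colne → Wendle → Pirton → Linby → Quorn: 13+5+2+13 = 33
Colne → Wendle → Pirton → Quorn: 13+5+9 = 27
Colne → Orton → Selby → Wendle → Pirton → Quorn: 15+4+2+5+9 = 35
Colne → Selby → Wendle → Pirton → Quorn: 20+2+5+9 = 36
Cheapest is Colne → Wendle → Pirton → Quorn at 27 min.

27 min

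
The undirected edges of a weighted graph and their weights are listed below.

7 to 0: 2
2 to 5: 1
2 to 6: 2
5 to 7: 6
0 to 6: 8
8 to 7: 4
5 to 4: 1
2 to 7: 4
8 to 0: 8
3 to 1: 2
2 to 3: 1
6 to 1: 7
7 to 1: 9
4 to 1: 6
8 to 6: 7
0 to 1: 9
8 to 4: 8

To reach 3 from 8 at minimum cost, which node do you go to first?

7

Enumerating some paths:
8 → 4 → 5 → 2 → 3: 8+1+1+1 = 11
8 → 7 → 2 → 3: 4+4+1 = 9
8 → 6 → 2 → 3: 7+2+1 = 10
The minimum is 9 via 8 → 7 → 2 → 3.
So from 8 the first move is to 7.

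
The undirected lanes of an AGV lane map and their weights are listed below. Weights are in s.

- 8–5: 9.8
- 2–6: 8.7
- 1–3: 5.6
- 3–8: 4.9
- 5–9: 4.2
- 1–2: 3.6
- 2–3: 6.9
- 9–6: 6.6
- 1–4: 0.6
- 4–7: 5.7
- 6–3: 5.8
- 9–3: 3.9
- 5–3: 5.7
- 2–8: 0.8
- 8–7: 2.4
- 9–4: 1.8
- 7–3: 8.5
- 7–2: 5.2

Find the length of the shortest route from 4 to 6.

Settle nodes by increasing distance from 4:
4: 0
1: 0.6  (via 4)
9: 1.8  (via 4)
2: 4.2  (via 1)
8: 5  (via 2)
3: 5.7  (via 9)
7: 5.7  (via 4)
5: 6  (via 9)
6: 8.4  (via 9)
Shortest route: 4 → 9 → 6 = 8.4 s.

8.4 s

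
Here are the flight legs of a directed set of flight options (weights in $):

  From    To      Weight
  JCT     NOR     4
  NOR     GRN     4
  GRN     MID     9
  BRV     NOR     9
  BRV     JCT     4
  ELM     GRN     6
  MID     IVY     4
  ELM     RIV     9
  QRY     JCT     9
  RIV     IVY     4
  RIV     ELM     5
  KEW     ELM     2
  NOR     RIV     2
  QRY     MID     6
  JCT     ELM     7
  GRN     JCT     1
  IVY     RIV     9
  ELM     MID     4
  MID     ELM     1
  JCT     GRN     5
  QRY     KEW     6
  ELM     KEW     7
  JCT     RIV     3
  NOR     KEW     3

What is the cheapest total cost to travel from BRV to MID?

$15

Running Dijkstra from BRV:
BRV: 0
JCT: 4  (via BRV)
RIV: 7  (via JCT)
NOR: 8  (via JCT)
GRN: 9  (via JCT)
KEW: 11  (via NOR)
IVY: 11  (via RIV)
ELM: 11  (via JCT)
MID: 15  (via ELM)
Shortest route: BRV–JCT–ELM–MID = $15.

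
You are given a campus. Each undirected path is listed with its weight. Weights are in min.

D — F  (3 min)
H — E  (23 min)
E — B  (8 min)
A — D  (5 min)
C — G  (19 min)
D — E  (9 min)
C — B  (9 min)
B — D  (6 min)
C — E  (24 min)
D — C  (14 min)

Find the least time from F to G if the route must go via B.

Shortest F→B: F → D → B = 9
Best B to G: B → C → G costing 28
Total via B: 9 + 28 = 37 min.

37 min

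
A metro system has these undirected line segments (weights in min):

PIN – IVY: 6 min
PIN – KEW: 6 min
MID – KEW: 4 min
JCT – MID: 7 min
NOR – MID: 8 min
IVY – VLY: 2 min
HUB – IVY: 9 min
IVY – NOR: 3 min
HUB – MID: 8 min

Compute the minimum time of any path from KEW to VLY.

14 min

Settle nodes by increasing distance from KEW:
KEW: 0
MID: 4  (via KEW)
PIN: 6  (via KEW)
JCT: 11  (via MID)
IVY: 12  (via PIN)
NOR: 12  (via MID)
HUB: 12  (via MID)
VLY: 14  (via IVY)
Shortest route: KEW–PIN–IVY–VLY = 14 min.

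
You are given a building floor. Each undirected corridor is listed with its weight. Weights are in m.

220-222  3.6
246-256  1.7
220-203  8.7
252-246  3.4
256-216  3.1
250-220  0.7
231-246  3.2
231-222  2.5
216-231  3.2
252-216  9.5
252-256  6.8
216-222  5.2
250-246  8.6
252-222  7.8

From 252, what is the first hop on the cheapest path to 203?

Candidate routes:
252 → 246 → 231 → 222 → 220 → 203: 3.4+3.2+2.5+3.6+8.7 = 21.4
252 → 246 → 256 → 216 → 222 → 220 → 203: 3.4+1.7+3.1+5.2+3.6+8.7 = 25.7
252 → 246 → 250 → 220 → 203: 3.4+8.6+0.7+8.7 = 21.4
252 → 222 → 220 → 203: 7.8+3.6+8.7 = 20.1
Cheapest is 252 → 222 → 220 → 203 at 20.1 m.
So from 252 the first move is to 222.

222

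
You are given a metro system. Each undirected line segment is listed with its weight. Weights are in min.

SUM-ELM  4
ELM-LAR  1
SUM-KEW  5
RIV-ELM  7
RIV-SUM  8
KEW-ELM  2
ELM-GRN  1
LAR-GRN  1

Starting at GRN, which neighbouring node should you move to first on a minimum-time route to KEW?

Compare a few routes:
GRN–ELM–KEW: 1+2 = 3
GRN–LAR–ELM–KEW: 1+1+2 = 4
The minimum is 3 min via GRN–ELM–KEW.
So from GRN the first move is to ELM.

ELM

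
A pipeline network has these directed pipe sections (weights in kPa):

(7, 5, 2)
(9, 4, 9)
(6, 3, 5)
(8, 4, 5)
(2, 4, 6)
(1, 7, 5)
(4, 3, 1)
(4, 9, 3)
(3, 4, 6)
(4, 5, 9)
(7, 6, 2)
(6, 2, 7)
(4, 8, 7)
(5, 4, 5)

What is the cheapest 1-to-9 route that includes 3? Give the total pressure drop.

21 kPa

Shortest 1→3: 1–7–6–3 = 12
Shortest 3→9: 3–4–9 = 9
Total via 3: 12 + 9 = 21 kPa.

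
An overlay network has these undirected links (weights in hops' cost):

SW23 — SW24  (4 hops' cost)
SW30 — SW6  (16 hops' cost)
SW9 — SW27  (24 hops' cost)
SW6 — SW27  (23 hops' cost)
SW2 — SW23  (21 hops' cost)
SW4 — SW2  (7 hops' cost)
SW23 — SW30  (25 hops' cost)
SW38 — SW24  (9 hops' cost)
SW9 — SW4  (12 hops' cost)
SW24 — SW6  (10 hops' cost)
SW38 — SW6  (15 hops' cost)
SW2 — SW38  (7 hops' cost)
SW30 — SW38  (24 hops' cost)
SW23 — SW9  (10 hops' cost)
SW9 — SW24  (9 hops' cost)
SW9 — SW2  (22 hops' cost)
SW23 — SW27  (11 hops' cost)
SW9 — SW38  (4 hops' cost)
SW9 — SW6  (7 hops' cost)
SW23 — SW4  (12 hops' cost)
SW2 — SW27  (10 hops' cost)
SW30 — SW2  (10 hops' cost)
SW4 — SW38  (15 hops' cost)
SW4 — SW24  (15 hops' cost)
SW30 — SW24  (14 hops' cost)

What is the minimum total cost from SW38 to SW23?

13 hops' cost

Running Dijkstra from SW38:
SW38: 0
SW9: 4  (via SW38)
SW2: 7  (via SW38)
SW24: 9  (via SW38)
SW6: 11  (via SW9)
SW23: 13  (via SW24)
Shortest route: SW38–SW24–SW23 = 13 hops' cost.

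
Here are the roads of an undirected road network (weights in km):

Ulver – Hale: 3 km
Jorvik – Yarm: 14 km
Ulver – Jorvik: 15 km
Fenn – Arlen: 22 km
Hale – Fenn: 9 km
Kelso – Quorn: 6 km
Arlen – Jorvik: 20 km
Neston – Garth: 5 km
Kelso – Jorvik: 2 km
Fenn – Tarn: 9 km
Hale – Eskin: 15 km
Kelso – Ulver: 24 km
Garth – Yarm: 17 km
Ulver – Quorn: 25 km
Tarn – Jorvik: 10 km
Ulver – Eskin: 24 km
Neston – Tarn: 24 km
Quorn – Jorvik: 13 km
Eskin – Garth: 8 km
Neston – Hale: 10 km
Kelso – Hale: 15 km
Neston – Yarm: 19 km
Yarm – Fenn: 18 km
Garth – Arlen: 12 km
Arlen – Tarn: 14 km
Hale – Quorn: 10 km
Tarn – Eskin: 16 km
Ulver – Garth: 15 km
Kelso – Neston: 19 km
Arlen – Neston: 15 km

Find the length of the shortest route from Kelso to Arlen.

22 km

Enumerating some paths:
Kelso - Neston - Arlen: 19+15 = 34
Kelso - Jorvik - Tarn - Arlen: 2+10+14 = 26
Kelso - Jorvik - Arlen: 2+20 = 22
Cheapest is Kelso - Jorvik - Arlen at 22 km.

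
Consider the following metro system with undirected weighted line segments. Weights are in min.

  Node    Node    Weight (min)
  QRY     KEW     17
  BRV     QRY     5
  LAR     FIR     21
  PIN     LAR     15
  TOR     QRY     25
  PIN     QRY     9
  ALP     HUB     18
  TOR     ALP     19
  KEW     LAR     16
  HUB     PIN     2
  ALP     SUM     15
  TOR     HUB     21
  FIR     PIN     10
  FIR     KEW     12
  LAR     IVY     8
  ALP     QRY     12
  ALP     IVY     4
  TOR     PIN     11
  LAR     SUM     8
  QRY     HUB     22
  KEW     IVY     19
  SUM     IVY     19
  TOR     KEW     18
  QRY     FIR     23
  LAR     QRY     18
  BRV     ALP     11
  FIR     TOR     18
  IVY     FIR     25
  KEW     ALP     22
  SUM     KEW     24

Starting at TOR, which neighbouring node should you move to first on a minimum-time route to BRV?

PIN

Compare a few routes:
TOR - PIN - QRY - BRV: 11+9+5 = 25
TOR - ALP - BRV: 19+11 = 30
TOR - QRY - BRV: 25+5 = 30
Cheapest is TOR - PIN - QRY - BRV at 25 min.
So from TOR the first move is to PIN.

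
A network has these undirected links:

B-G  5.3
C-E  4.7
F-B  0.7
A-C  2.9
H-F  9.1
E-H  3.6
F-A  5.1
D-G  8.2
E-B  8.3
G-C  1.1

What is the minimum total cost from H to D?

Candidate routes:
H - F - B - G - D: 9.1+0.7+5.3+8.2 = 23.3
H - E - B - G - D: 3.6+8.3+5.3+8.2 = 25.4
H - E - C - G - D: 3.6+4.7+1.1+8.2 = 17.6
Cheapest is H - E - C - G - D at 17.6.

17.6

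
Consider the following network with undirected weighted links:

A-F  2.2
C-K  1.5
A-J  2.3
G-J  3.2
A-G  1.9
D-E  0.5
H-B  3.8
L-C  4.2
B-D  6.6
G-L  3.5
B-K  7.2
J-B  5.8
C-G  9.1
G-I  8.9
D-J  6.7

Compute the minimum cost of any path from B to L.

12.5

Compare a few routes:
B - J - A - G - L: 5.8+2.3+1.9+3.5 = 13.5
B - K - C - L: 7.2+1.5+4.2 = 12.9
B - J - G - L: 5.8+3.2+3.5 = 12.5
B - D - J - G - L: 6.6+6.7+3.2+3.5 = 20
The minimum is 12.5 via B - J - G - L.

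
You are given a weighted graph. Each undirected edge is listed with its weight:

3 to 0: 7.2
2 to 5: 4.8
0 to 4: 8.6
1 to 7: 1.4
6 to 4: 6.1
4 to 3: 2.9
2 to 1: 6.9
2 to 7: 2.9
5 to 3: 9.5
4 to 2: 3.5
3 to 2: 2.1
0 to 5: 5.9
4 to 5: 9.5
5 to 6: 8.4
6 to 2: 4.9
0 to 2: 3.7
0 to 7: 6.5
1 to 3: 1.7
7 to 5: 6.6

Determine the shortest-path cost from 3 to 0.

Shortest distances from 3:
3: 0
1: 1.7  (via 3)
2: 2.1  (via 3)
4: 2.9  (via 3)
7: 3.1  (via 1)
0: 5.8  (via 2)
Shortest route: 3 → 2 → 0 = 5.8.

5.8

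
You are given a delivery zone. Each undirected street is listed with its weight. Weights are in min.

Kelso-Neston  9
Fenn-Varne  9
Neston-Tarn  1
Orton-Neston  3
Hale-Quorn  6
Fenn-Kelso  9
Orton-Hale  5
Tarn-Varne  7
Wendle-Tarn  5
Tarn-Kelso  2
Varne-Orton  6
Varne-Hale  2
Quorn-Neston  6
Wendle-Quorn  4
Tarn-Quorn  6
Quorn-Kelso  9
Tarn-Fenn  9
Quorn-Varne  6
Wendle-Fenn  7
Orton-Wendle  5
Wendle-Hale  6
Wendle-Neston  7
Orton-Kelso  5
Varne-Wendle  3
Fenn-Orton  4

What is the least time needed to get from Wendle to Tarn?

5 min

Shortest distances from Wendle:
Wendle: 0
Varne: 3  (via Wendle)
Quorn: 4  (via Wendle)
Hale: 5  (via Varne)
Tarn: 5  (via Wendle)
Shortest route: Wendle–Tarn = 5 min.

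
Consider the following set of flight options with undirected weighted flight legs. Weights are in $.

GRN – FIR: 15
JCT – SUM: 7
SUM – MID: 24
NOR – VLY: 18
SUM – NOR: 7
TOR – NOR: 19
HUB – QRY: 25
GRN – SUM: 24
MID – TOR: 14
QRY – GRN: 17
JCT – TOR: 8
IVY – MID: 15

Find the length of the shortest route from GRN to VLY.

$49

Shortest distances from GRN:
GRN: 0
FIR: 15  (via GRN)
QRY: 17  (via GRN)
SUM: 24  (via GRN)
NOR: 31  (via SUM)
JCT: 31  (via SUM)
TOR: 39  (via JCT)
HUB: 42  (via QRY)
MID: 48  (via SUM)
VLY: 49  (via NOR)
Shortest route: GRN → SUM → NOR → VLY = $49.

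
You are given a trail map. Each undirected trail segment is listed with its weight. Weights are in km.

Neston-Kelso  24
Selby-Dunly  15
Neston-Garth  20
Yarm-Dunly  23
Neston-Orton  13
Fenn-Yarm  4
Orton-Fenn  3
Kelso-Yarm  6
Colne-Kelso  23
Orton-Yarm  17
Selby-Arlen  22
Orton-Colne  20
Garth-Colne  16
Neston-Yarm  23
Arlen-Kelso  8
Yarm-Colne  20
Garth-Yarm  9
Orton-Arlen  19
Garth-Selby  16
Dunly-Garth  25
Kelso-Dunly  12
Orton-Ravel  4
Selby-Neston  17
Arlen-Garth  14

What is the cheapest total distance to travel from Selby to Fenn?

29 km

Running Dijkstra from Selby:
Selby: 0
Dunly: 15  (via Selby)
Garth: 16  (via Selby)
Neston: 17  (via Selby)
Arlen: 22  (via Selby)
Yarm: 25  (via Garth)
Kelso: 27  (via Dunly)
Fenn: 29  (via Yarm)
Shortest route: Selby → Garth → Yarm → Fenn = 29 km.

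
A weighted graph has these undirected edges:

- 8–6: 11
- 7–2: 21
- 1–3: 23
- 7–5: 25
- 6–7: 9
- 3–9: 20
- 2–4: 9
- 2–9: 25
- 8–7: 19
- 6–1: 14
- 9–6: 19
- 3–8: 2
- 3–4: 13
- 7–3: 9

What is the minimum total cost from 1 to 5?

48

Enumerating some paths:
1–3–7–5: 23+9+25 = 57
1–6–8–3–7–5: 14+11+2+9+25 = 61
1–6–7–5: 14+9+25 = 48
Cheapest is 1–6–7–5 at 48.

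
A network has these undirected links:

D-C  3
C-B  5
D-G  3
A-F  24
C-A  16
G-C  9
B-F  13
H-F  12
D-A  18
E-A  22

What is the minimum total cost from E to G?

43

Settle nodes by increasing distance from E:
E: 0
A: 22  (via E)
C: 38  (via A)
D: 40  (via A)
B: 43  (via C)
G: 43  (via D)
Shortest route: E → A → D → G = 43.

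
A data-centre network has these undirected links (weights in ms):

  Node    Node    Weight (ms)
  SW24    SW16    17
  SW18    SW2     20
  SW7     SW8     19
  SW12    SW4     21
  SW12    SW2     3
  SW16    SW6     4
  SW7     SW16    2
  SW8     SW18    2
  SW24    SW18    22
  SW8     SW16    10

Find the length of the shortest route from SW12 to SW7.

37 ms

Enumerating some paths:
SW12–SW2–SW18–SW8–SW7: 3+20+2+19 = 44
SW12–SW2–SW18–SW24–SW16–SW7: 3+20+22+17+2 = 64
SW12–SW2–SW18–SW8–SW16–SW7: 3+20+2+10+2 = 37
The minimum is 37 ms via SW12–SW2–SW18–SW8–SW16–SW7.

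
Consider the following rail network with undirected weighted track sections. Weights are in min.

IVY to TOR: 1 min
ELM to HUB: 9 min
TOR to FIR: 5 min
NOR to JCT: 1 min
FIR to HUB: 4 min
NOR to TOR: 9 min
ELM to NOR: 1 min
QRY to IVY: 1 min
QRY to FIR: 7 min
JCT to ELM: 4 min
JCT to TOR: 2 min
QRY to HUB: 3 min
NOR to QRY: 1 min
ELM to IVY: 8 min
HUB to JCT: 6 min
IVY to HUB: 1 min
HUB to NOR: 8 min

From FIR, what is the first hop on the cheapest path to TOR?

Compare a few routes:
FIR - TOR: 5 = 5
FIR - HUB - IVY - TOR: 4+1+1 = 6
FIR - QRY - IVY - TOR: 7+1+1 = 9
Cheapest is FIR - TOR at 5 min.
So from FIR the first move is to TOR.

TOR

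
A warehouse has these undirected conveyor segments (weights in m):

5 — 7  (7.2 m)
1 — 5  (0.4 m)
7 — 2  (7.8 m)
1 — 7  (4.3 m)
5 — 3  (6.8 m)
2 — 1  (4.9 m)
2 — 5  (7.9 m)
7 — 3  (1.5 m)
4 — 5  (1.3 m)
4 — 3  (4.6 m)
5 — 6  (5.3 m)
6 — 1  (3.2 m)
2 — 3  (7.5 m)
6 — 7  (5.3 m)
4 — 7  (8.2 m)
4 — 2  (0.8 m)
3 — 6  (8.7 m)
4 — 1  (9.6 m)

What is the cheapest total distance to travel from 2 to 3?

5.4 m

Settle nodes by increasing distance from 2:
2: 0
4: 0.8  (via 2)
5: 2.1  (via 4)
1: 2.5  (via 5)
3: 5.4  (via 4)
Shortest route: 2 → 4 → 3 = 5.4 m.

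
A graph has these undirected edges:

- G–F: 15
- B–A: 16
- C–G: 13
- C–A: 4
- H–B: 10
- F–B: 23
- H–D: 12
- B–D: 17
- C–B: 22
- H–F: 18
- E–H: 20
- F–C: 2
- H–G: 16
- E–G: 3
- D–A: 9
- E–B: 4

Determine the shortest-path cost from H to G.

Candidate routes:
H - G: 16 = 16
H - E - G: 20+3 = 23
H - B - E - G: 10+4+3 = 17
The minimum is 16 via H - G.

16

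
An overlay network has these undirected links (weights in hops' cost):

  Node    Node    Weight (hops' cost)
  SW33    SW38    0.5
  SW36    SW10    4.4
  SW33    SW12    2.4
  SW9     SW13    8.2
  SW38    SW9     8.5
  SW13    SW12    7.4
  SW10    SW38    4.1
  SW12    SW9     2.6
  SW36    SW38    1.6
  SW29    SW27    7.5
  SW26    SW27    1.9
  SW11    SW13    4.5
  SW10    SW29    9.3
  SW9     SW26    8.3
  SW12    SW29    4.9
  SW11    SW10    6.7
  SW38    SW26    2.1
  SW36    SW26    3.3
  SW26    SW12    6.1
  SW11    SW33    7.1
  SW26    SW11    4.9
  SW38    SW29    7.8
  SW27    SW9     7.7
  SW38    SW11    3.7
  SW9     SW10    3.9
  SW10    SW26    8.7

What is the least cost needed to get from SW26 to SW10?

Candidate routes:
SW26 - SW38 - SW10: 2.1+4.1 = 6.2
SW26 - SW36 - SW10: 3.3+4.4 = 7.7
Cheapest is SW26 - SW38 - SW10 at 6.2 hops' cost.

6.2 hops' cost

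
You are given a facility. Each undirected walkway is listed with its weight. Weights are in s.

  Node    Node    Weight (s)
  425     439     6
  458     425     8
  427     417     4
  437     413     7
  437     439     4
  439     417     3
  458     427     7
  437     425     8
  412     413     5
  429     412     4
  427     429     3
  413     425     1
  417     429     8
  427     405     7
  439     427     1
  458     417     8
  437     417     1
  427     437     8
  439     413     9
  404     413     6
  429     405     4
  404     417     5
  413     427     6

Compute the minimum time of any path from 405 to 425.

14 s

Candidate routes:
405 - 427 - 439 - 425: 7+1+6 = 14
405 - 427 - 439 - 413 - 425: 7+1+9+1 = 18
405 - 429 - 427 - 439 - 413 - 425: 4+3+1+9+1 = 18
405 - 427 - 429 - 412 - 413 - 425: 7+3+4+5+1 = 20
Cheapest is 405 - 427 - 439 - 425 at 14 s.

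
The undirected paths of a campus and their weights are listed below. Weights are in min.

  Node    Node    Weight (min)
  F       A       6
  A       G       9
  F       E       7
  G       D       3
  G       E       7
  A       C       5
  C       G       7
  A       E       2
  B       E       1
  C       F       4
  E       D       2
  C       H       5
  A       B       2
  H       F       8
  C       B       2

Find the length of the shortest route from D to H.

Shortest distances from D:
D: 0
E: 2  (via D)
B: 3  (via E)
G: 3  (via D)
A: 4  (via E)
C: 5  (via B)
F: 9  (via E)
H: 10  (via C)
Shortest route: D–E–B–C–H = 10 min.

10 min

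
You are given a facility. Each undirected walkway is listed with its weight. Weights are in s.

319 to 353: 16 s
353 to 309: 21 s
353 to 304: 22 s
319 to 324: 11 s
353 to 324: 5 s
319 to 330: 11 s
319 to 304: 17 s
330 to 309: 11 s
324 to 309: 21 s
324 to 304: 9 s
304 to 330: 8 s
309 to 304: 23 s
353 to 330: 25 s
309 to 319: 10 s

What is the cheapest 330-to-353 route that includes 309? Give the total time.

32 s

Best 330 to 309: 330–309 costing 11
Shortest 309→353: 309–353 = 21
Total via 309: 11 + 21 = 32 s.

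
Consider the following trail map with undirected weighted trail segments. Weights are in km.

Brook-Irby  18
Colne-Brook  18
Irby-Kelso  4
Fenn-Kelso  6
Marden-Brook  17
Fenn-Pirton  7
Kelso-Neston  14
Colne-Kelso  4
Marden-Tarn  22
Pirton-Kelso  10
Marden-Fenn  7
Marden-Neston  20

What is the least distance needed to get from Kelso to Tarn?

Settle nodes by increasing distance from Kelso:
Kelso: 0
Colne: 4  (via Kelso)
Irby: 4  (via Kelso)
Fenn: 6  (via Kelso)
Pirton: 10  (via Kelso)
Marden: 13  (via Fenn)
Neston: 14  (via Kelso)
Brook: 22  (via Colne)
Tarn: 35  (via Marden)
Shortest route: Kelso → Fenn → Marden → Tarn = 35 km.

35 km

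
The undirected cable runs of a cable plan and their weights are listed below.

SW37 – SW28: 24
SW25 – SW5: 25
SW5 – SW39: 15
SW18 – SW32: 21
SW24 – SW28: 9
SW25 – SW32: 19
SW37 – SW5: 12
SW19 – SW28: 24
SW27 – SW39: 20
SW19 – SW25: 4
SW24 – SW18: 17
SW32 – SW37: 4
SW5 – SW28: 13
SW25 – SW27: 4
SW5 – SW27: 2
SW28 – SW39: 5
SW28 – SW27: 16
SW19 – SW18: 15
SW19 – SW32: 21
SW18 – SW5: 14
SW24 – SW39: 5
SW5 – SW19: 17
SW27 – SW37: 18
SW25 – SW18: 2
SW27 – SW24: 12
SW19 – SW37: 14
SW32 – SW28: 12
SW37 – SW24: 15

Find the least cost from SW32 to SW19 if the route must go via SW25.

23

Best SW32 to SW25: SW32–SW25 costing 19
Best SW25 to SW19: SW25–SW19 costing 4
Total via SW25: 19 + 4 = 23.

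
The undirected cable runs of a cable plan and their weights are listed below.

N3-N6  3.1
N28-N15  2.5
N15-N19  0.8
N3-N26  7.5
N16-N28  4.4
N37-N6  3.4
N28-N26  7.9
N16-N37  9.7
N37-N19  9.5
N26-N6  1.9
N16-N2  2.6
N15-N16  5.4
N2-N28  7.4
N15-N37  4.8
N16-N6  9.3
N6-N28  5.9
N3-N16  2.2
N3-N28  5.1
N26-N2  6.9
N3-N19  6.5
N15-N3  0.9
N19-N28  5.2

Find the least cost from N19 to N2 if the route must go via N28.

10.3

Best N19 to N28: N19 → N15 → N28 costing 3.3
Shortest N28→N2: N28 → N16 → N2 = 7
Total via N28: 3.3 + 7 = 10.3.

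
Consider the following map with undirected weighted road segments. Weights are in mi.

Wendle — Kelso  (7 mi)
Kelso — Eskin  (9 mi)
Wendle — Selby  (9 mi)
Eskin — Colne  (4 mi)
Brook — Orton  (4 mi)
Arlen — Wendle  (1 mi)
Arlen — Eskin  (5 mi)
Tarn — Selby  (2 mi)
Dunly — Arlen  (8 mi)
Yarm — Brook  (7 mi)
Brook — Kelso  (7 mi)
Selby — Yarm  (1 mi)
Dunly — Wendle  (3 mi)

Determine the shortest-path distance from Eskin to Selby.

Compare a few routes:
Eskin–Arlen–Wendle–Selby: 5+1+9 = 15
Eskin–Arlen–Dunly–Wendle–Selby: 5+8+3+9 = 25
Eskin–Kelso–Brook–Yarm–Selby: 9+7+7+1 = 24
Eskin–Kelso–Wendle–Selby: 9+7+9 = 25
Cheapest is Eskin–Arlen–Wendle–Selby at 15 mi.

15 mi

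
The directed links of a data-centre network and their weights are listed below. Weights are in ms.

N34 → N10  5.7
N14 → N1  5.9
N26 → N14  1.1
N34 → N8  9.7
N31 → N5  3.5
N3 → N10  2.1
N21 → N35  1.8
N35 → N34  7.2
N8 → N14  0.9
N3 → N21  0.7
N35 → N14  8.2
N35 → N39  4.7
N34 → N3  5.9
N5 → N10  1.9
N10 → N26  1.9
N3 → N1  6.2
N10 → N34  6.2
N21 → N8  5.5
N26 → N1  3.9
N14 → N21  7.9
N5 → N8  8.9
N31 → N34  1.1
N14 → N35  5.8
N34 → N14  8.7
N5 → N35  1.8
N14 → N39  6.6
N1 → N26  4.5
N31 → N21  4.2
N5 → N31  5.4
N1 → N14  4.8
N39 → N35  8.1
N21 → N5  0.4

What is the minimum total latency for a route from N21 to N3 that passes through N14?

Shortest N21→N14: N21 → N5 → N10 → N26 → N14 = 5.3
Best N14 to N3: N14 → N35 → N34 → N3 costing 18.9
Total via N14: 5.3 + 18.9 = 24.2 ms.

24.2 ms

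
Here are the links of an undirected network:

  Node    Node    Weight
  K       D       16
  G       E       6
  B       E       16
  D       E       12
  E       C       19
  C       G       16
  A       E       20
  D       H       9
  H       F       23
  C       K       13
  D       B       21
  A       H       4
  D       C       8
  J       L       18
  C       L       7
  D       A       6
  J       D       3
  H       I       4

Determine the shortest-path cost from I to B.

Settle nodes by increasing distance from I:
I: 0
H: 4  (via I)
A: 8  (via H)
D: 13  (via H)
J: 16  (via D)
C: 21  (via D)
E: 25  (via D)
F: 27  (via H)
L: 28  (via C)
K: 29  (via D)
G: 31  (via E)
B: 34  (via D)
Shortest route: I → H → D → B = 34.

34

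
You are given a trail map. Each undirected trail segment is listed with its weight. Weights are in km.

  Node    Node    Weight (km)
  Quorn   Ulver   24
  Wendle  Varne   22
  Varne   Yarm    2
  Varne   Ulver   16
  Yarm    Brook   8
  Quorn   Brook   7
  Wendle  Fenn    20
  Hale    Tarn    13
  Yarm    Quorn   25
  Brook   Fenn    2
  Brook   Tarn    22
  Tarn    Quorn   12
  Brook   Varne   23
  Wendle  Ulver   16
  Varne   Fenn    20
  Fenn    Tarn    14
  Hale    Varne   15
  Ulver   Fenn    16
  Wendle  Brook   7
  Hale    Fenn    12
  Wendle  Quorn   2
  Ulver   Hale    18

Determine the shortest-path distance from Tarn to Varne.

26 km

Candidate routes:
Tarn → Quorn → Brook → Yarm → Varne: 12+7+8+2 = 29
Tarn → Quorn → Wendle → Brook → Yarm → Varne: 12+2+7+8+2 = 31
Tarn → Hale → Varne: 13+15 = 28
Tarn → Fenn → Brook → Yarm → Varne: 14+2+8+2 = 26
The minimum is 26 km via Tarn → Fenn → Brook → Yarm → Varne.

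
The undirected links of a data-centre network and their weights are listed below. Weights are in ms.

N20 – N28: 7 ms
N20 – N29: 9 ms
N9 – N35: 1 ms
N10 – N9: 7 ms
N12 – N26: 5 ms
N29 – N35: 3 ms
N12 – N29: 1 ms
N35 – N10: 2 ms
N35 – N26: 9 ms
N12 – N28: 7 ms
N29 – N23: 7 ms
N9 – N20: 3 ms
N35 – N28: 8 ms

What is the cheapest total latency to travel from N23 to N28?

Shortest distances from N23:
N23: 0
N29: 7  (via N23)
N12: 8  (via N29)
N35: 10  (via N29)
N9: 11  (via N35)
N10: 12  (via N35)
N26: 13  (via N12)
N20: 14  (via N9)
N28: 15  (via N12)
Shortest route: N23–N29–N12–N28 = 15 ms.

15 ms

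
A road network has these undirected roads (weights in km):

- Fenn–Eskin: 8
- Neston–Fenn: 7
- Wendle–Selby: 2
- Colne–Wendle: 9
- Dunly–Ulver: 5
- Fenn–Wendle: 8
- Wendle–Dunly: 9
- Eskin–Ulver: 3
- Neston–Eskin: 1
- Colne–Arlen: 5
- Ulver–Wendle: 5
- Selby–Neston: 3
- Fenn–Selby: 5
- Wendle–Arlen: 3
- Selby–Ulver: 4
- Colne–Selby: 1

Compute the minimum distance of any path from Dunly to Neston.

9 km

Settle nodes by increasing distance from Dunly:
Dunly: 0
Ulver: 5  (via Dunly)
Eskin: 8  (via Ulver)
Selby: 9  (via Ulver)
Wendle: 9  (via Dunly)
Neston: 9  (via Eskin)
Shortest route: Dunly → Ulver → Eskin → Neston = 9 km.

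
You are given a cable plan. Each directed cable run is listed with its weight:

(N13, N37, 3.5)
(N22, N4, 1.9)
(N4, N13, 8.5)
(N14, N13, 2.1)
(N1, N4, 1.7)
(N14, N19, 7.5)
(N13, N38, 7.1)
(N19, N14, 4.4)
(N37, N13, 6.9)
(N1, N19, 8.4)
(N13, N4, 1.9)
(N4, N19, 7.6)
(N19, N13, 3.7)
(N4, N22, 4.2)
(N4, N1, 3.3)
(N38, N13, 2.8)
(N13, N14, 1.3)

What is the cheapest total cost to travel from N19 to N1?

Candidate routes:
N19 - N13 - N4 - N1: 3.7+1.9+3.3 = 8.9
N19 - N14 - N13 - N4 - N1: 4.4+2.1+1.9+3.3 = 11.7
Cheapest is N19 - N13 - N4 - N1 at 8.9.

8.9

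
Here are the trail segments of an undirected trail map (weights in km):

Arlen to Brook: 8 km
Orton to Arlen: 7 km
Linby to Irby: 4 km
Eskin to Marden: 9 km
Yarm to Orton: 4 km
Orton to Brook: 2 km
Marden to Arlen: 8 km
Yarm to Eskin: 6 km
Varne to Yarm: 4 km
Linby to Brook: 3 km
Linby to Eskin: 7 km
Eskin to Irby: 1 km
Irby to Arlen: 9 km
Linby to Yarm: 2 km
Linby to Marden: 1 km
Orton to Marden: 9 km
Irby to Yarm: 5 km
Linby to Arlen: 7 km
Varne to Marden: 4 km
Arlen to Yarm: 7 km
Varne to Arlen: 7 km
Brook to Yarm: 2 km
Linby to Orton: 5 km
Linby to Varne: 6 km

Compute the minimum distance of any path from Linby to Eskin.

5 km

Compare a few routes:
Linby - Eskin: 7 = 7
Linby - Yarm - Irby - Eskin: 2+5+1 = 8
Linby - Irby - Eskin: 4+1 = 5
Linby - Yarm - Eskin: 2+6 = 8
Cheapest is Linby - Irby - Eskin at 5 km.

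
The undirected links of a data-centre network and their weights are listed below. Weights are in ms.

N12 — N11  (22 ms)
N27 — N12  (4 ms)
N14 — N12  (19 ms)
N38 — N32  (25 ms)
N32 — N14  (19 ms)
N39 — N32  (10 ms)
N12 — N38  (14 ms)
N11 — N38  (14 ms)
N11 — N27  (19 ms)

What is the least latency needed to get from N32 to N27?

Running Dijkstra from N32:
N32: 0
N39: 10  (via N32)
N14: 19  (via N32)
N38: 25  (via N32)
N12: 38  (via N14)
N11: 39  (via N38)
N27: 42  (via N12)
Shortest route: N32–N14–N12–N27 = 42 ms.

42 ms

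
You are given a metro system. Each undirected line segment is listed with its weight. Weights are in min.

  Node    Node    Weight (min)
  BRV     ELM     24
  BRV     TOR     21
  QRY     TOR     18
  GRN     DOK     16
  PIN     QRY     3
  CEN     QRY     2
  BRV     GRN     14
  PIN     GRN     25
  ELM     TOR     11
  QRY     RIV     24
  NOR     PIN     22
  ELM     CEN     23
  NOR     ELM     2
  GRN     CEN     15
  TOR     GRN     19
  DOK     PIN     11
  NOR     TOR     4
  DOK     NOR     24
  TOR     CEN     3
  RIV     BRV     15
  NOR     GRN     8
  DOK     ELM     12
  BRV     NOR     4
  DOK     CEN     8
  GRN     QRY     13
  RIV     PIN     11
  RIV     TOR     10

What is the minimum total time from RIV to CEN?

Running Dijkstra from RIV:
RIV: 0
TOR: 10  (via RIV)
PIN: 11  (via RIV)
CEN: 13  (via TOR)
Shortest route: RIV–TOR–CEN = 13 min.

13 min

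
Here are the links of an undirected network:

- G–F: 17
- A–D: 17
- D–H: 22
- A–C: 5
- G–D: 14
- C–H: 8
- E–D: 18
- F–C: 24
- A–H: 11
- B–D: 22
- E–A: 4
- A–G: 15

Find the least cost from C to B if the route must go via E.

Shortest C→E: C–A–E = 9
Shortest E→B: E–D–B = 40
Total via E: 9 + 40 = 49.

49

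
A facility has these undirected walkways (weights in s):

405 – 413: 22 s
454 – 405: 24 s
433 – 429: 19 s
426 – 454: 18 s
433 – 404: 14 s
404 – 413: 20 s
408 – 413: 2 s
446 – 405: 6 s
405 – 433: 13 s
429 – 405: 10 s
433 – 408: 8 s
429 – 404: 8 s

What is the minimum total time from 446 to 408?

Shortest distances from 446:
446: 0
405: 6  (via 446)
429: 16  (via 405)
433: 19  (via 405)
404: 24  (via 429)
408: 27  (via 433)
Shortest route: 446–405–433–408 = 27 s.

27 s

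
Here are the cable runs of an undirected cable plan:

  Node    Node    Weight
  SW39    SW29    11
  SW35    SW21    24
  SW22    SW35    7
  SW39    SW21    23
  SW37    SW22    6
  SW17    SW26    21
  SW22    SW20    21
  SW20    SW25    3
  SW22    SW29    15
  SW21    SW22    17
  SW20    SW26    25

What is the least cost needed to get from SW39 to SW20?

47

Settle nodes by increasing distance from SW39:
SW39: 0
SW29: 11  (via SW39)
SW21: 23  (via SW39)
SW22: 26  (via SW29)
SW37: 32  (via SW22)
SW35: 33  (via SW22)
SW20: 47  (via SW22)
Shortest route: SW39–SW29–SW22–SW20 = 47.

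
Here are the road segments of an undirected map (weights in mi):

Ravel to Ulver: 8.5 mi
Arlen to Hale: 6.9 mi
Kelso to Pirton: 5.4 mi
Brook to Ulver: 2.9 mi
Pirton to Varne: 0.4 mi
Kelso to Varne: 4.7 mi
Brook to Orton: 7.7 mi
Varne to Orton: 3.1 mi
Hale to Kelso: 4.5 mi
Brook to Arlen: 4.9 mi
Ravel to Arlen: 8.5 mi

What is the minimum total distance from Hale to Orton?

12.3 mi

Compare a few routes:
Hale → Arlen → Brook → Orton: 6.9+4.9+7.7 = 19.5
Hale → Kelso → Varne → Orton: 4.5+4.7+3.1 = 12.3
Hale → Kelso → Pirton → Varne → Orton: 4.5+5.4+0.4+3.1 = 13.4
The minimum is 12.3 mi via Hale → Kelso → Varne → Orton.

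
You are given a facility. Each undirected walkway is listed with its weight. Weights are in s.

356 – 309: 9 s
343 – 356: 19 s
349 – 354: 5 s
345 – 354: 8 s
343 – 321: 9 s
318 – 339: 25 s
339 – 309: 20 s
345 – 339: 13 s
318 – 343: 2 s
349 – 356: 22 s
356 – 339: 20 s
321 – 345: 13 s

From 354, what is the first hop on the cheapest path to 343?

Enumerating some paths:
354 → 345 → 339 → 318 → 343: 8+13+25+2 = 48
354 → 345 → 321 → 343: 8+13+9 = 30
354 → 345 → 339 → 356 → 343: 8+13+20+19 = 60
354 → 349 → 356 → 343: 5+22+19 = 46
Cheapest is 354 → 345 → 321 → 343 at 30 s.
So from 354 the first move is to 345.

345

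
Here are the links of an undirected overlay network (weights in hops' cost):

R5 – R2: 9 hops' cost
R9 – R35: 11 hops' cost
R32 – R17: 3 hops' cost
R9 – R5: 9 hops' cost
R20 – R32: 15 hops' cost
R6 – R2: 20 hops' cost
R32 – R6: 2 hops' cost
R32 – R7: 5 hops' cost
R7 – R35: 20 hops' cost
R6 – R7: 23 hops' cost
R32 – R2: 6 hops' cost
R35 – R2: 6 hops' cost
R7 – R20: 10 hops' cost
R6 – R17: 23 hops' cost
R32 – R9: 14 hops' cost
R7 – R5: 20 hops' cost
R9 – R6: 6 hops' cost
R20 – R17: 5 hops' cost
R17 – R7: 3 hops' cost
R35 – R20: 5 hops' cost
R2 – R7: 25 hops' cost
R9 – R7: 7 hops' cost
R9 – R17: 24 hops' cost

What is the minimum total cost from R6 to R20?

Running Dijkstra from R6:
R6: 0
R32: 2  (via R6)
R17: 5  (via R32)
R9: 6  (via R6)
R7: 7  (via R32)
R2: 8  (via R32)
R20: 10  (via R17)
Shortest route: R6–R32–R17–R20 = 10 hops' cost.

10 hops' cost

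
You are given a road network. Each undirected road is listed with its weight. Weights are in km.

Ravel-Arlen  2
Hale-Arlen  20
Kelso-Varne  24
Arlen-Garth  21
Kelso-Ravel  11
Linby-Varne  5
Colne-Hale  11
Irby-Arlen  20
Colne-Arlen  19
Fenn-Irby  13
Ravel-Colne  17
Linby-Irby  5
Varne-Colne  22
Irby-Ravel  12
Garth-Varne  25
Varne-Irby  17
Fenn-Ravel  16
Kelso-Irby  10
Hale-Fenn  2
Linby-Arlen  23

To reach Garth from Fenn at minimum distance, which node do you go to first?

Compare a few routes:
Fenn–Ravel–Arlen–Garth: 16+2+21 = 39
Fenn–Irby–Ravel–Arlen–Garth: 13+12+2+21 = 48
Fenn–Irby–Linby–Varne–Garth: 13+5+5+25 = 48
Fenn–Hale–Arlen–Garth: 2+20+21 = 43
The minimum is 39 km via Fenn–Ravel–Arlen–Garth.
So from Fenn the first move is to Ravel.

Ravel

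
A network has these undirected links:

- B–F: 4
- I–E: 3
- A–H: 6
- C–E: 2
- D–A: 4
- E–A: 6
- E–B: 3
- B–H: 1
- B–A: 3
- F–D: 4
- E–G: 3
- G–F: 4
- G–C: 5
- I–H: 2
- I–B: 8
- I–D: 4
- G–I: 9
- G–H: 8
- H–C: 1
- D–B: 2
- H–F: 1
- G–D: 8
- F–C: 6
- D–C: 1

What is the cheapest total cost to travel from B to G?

Compare a few routes:
B - H - C - E - G: 1+1+2+3 = 7
B - H - F - G: 1+1+4 = 6
Cheapest is B - H - F - G at 6.

6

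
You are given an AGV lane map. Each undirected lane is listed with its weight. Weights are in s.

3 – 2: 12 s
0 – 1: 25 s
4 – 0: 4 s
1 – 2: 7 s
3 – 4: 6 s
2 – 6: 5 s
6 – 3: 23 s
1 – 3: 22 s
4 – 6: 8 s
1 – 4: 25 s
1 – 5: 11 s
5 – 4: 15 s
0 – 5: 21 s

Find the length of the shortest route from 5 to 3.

21 s

Running Dijkstra from 5:
5: 0
1: 11  (via 5)
4: 15  (via 5)
2: 18  (via 1)
0: 19  (via 4)
3: 21  (via 4)
Shortest route: 5 → 4 → 3 = 21 s.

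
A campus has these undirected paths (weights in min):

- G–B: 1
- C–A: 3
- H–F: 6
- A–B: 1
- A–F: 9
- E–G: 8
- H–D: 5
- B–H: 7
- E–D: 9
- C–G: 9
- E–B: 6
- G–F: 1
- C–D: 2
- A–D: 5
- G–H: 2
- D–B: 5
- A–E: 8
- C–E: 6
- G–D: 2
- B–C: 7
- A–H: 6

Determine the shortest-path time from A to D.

Candidate routes:
A → C → D: 3+2 = 5
A → B → G → D: 1+1+2 = 4
A → D: 5 = 5
Cheapest is A → B → G → D at 4 min.

4 min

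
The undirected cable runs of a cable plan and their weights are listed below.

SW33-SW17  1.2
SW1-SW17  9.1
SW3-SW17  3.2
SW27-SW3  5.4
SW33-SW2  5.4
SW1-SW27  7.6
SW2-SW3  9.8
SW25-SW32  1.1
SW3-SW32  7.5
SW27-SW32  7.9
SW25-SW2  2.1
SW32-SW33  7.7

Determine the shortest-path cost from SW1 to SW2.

15.7

Candidate routes:
SW1 - SW17 - SW3 - SW2: 9.1+3.2+9.8 = 22.1
SW1 - SW27 - SW32 - SW25 - SW2: 7.6+7.9+1.1+2.1 = 18.7
SW1 - SW17 - SW33 - SW2: 9.1+1.2+5.4 = 15.7
SW1 - SW17 - SW33 - SW32 - SW25 - SW2: 9.1+1.2+7.7+1.1+2.1 = 21.2
The minimum is 15.7 via SW1 - SW17 - SW33 - SW2.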